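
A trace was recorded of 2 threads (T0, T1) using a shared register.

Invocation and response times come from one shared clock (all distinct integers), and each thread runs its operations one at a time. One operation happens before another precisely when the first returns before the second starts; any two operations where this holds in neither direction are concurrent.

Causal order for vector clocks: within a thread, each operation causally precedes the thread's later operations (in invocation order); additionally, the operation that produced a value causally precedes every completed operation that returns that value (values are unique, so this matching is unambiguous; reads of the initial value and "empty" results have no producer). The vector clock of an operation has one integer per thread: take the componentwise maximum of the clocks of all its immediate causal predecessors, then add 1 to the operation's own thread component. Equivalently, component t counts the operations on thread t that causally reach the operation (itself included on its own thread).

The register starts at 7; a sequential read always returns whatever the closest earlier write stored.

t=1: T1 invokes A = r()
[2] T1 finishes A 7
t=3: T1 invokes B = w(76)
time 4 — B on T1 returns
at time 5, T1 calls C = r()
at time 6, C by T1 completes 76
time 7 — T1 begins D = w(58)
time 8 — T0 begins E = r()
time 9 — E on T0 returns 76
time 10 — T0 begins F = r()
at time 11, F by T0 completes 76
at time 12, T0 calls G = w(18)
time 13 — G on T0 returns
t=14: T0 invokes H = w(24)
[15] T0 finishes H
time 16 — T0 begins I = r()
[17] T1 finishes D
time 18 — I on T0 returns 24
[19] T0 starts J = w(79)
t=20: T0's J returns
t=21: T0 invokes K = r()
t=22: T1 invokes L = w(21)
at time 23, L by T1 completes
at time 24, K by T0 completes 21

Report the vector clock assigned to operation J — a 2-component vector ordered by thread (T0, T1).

A, invoked 1, has no incoming edges; only T1's bump applies → (0, 1)
B, invoked 3, takes VC(A)=(0, 1) under max, adds 1 for T1 → (0, 2)
C, invoked 5, takes VC(B)=(0, 2) under max, adds 1 for T1 → (0, 3)
E, invoked 8, takes VC(B)=(0, 2) under max, adds 1 for T0 → (1, 2)
D, invoked 7, takes VC(C)=(0, 3) under max, adds 1 for T1 → (0, 4)
F, invoked 10, takes VC(B)=(0, 2), VC(E)=(1, 2) under max, adds 1 for T0 → (2, 2)
L, invoked 22, takes VC(D)=(0, 4) under max, adds 1 for T1 → (0, 5)
G, invoked 12, takes VC(F)=(2, 2) under max, adds 1 for T0 → (3, 2)
H, invoked 14, takes VC(G)=(3, 2) under max, adds 1 for T0 → (4, 2)
I, invoked 16, takes VC(H)=(4, 2) under max, adds 1 for T0 → (5, 2)
J, invoked 19, takes VC(I)=(5, 2) under max, adds 1 for T0 → (6, 2)
K, invoked 21, takes VC(J)=(6, 2), VC(L)=(0, 5) under max, adds 1 for T0 → (7, 5)
target: VC(J) = (6, 2)

(6, 2)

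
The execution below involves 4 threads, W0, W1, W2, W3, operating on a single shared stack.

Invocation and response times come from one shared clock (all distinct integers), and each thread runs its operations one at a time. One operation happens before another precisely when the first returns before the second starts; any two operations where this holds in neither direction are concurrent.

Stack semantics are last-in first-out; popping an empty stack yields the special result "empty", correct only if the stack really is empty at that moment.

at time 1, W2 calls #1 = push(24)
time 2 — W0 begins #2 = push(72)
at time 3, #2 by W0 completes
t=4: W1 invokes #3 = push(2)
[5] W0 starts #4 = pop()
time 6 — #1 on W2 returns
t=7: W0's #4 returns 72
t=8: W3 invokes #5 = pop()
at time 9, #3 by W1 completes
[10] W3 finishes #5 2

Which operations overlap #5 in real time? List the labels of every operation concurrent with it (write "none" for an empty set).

concurrent with #5 ([8,10]): every op whose interval crosses 8..10
#1 [1,6]: before
#2 [2,3]: before
#3 [4,9]: concurrent
#4 [5,7]: before

#3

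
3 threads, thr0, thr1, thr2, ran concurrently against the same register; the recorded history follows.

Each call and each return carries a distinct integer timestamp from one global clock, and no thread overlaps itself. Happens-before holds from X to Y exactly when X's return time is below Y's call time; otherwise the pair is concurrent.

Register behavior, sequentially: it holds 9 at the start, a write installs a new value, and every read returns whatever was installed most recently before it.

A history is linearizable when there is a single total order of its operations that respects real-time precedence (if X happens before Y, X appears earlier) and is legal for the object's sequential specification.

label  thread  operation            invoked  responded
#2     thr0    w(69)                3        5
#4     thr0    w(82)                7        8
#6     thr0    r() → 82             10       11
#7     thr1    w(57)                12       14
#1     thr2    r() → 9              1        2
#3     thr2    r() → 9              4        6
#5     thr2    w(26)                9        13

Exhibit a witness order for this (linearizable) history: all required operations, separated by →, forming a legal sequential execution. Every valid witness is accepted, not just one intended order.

step 1: #1 r() → 9 — value 9
step 2: #3 r() → 9 — value 9
step 3: #2 w(69) — value 69
step 4: #4 w(82) — value 82
step 5: #6 r() → 82 — value 82
step 6: #5 w(26) — value 26
step 7: #7 w(57) — value 57

#1 → #3 → #2 → #4 → #6 → #5 → #7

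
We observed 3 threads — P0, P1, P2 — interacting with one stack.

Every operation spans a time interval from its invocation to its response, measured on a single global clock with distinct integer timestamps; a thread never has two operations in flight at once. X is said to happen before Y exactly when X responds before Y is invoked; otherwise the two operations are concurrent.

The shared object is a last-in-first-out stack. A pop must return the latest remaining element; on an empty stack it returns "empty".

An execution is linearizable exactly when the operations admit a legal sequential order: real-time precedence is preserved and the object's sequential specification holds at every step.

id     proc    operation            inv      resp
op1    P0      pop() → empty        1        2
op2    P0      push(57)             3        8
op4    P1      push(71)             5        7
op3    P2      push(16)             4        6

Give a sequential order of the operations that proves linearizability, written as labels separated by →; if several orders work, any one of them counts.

op1 → op2 → op3 → op4

1. op1 pop() → empty, leaving stack <>
2. op2 push(57), leaving stack <57>
3. op3 push(16), leaving stack <57,16>
4. op4 push(71), leaving stack <57,16,71>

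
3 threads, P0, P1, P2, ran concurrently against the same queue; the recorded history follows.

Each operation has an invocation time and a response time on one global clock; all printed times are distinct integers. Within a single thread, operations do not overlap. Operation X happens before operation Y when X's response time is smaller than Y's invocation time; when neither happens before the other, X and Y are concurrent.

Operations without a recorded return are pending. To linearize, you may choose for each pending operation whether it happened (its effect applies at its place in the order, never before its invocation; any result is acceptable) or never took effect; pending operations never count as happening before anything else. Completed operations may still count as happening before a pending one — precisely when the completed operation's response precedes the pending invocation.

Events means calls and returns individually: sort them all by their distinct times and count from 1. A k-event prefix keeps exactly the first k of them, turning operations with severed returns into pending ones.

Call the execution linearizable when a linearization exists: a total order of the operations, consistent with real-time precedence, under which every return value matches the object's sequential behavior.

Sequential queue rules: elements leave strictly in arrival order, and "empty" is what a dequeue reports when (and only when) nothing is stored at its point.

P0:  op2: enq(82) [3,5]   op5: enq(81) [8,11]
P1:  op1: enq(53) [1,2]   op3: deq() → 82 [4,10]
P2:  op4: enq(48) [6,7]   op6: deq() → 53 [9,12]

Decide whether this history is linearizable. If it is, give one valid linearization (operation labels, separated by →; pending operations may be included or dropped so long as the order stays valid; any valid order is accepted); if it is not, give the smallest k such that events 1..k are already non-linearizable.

linearizable — witness: op1 → op2 → op4 → op5 → op6 → op3

after step 1 (op1 enq(53)): queue <53>
after step 2 (op2 enq(82)): queue <53,82>
after step 3 (op4 enq(48)): queue <53,82,48>
after step 4 (op5 enq(81)): queue <53,82,48,81>
after step 5 (op6 deq() → 53): queue <82,48,81>
after step 6 (op3 deq() → 82): queue <48,81>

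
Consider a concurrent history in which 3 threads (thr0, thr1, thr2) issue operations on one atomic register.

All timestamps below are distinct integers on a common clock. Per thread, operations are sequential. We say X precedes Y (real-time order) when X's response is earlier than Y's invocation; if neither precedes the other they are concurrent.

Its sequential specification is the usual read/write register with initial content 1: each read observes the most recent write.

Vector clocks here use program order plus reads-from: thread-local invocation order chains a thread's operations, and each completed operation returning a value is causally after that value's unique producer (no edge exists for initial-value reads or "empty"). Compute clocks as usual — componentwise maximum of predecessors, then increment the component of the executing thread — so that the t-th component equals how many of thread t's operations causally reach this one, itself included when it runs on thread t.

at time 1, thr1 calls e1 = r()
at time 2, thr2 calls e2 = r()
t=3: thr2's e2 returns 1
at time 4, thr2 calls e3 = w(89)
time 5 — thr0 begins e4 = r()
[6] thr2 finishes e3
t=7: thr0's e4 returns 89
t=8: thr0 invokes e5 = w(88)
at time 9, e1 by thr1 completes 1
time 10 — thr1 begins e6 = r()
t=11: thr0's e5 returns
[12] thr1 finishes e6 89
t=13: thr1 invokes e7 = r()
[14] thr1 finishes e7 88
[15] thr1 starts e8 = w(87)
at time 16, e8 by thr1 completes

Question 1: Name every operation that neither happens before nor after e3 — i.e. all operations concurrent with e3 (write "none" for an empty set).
e1, e4

overlap test against e3 [4,6]: concurrent iff the interval meets 4..6
e1 [1,9]: concurrent
e2 [2,3]: before
e4 [5,7]: concurrent
e5 [8,11]: after
e6 [10,12]: after
e7 [13,14]: after
e8 [15,16]: after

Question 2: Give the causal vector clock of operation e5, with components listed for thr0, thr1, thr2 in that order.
(2, 0, 2)

invoked at 2, e2 has no predecessors; its own thr2 bump gives (0, 0, 1)
invoked at 1, e1 has no predecessors; its own thr1 bump gives (0, 1, 0)
e3, invoked 4, takes VC(e2)=(0, 0, 1) under max, adds 1 for thr2 → (0, 0, 2)
e4, invoked 5, takes VC(e3)=(0, 0, 2) under max, adds 1 for thr0 → (1, 0, 2)
e6, invoked 10, takes VC(e1)=(0, 1, 0), VC(e3)=(0, 0, 2) under max, adds 1 for thr1 → (0, 2, 2)
e5, invoked 8, takes VC(e4)=(1, 0, 2) under max, adds 1 for thr0 → (2, 0, 2)
e7, invoked 13, takes VC(e5)=(2, 0, 2), VC(e6)=(0, 2, 2) under max, adds 1 for thr1 → (2, 3, 2)
e8, invoked 15, takes VC(e7)=(2, 3, 2) under max, adds 1 for thr1 → (2, 4, 2)
target: VC(e5) = (2, 0, 2)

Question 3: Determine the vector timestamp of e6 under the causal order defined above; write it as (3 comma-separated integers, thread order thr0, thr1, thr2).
(0, 2, 2)

no predecessors for e2 (invoked 2): thr2 increments from zero → (0, 0, 1)
no predecessors for e1 (invoked 1): thr1 increments from zero → (0, 1, 0)
merge at e3 (invoked 4): VC(e2)=(0, 0, 1), own-thread bump on thr2 → (0, 0, 2)
merge at e4 (invoked 5): VC(e3)=(0, 0, 2), own-thread bump on thr0 → (1, 0, 2)
merge at e6 (invoked 10): VC(e1)=(0, 1, 0), VC(e3)=(0, 0, 2), own-thread bump on thr1 → (0, 2, 2)
merge at e5 (invoked 8): VC(e4)=(1, 0, 2), own-thread bump on thr0 → (2, 0, 2)
merge at e7 (invoked 13): VC(e5)=(2, 0, 2), VC(e6)=(0, 2, 2), own-thread bump on thr1 → (2, 3, 2)
merge at e8 (invoked 15): VC(e7)=(2, 3, 2), own-thread bump on thr1 → (2, 4, 2)
target: VC(e6) = (0, 2, 2)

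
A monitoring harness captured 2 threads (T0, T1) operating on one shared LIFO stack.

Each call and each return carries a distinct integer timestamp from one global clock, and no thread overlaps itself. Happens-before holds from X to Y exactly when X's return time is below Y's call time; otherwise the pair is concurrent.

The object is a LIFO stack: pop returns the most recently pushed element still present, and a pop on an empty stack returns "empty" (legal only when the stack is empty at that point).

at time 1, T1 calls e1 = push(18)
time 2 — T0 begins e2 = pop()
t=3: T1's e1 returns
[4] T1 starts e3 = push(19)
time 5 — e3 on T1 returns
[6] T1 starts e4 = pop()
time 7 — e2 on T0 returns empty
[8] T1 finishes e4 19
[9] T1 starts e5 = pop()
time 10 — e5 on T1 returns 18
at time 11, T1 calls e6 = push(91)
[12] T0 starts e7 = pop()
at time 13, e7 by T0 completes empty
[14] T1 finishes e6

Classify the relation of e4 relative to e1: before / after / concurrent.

e4 spans [6,8], e1 spans [1,3]
resp(e1)=3 < inv(e4)=6

after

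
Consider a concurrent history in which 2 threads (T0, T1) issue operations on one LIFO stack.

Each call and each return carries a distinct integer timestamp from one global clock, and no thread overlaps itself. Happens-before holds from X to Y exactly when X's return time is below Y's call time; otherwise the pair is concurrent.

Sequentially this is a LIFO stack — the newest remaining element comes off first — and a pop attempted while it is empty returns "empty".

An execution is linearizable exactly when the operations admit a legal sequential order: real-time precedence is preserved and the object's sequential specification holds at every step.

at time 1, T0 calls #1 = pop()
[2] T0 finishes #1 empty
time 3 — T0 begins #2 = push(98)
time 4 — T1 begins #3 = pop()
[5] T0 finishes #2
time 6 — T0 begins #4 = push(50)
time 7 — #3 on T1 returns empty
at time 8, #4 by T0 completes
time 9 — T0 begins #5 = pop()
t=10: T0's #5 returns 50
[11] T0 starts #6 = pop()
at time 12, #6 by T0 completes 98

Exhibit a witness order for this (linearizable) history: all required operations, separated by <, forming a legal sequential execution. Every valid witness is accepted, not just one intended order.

#1 < #3 < #2 < #4 < #5 < #6

after step 1 (#1 pop() → empty): stack <>
after step 2 (#3 pop() → empty): stack <>
after step 3 (#2 push(98)): stack <98>
after step 4 (#4 push(50)): stack <98,50>
after step 5 (#5 pop() → 50): stack <98>
after step 6 (#6 pop() → 98): stack <>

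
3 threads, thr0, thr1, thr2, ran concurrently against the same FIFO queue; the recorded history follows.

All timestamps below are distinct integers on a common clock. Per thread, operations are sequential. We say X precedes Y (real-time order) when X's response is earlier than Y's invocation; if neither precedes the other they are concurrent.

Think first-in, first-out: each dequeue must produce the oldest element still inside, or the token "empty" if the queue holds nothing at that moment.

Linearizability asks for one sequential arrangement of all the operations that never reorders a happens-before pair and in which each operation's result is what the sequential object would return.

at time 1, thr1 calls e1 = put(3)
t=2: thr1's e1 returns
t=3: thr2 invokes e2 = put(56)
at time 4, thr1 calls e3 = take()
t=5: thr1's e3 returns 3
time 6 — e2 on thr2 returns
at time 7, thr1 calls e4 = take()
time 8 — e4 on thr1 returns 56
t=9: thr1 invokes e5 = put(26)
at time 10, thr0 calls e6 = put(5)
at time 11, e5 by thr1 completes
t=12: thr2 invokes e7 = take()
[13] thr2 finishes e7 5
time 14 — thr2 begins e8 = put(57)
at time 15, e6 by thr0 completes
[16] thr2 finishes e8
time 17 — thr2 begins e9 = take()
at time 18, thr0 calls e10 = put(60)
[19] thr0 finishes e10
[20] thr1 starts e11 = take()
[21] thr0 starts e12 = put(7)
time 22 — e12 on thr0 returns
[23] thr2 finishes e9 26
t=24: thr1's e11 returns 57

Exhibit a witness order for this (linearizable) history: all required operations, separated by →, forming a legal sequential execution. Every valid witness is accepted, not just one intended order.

step 1: e1 put(3) — queue <3>
step 2: e2 put(56) — queue <3,56>
step 3: e3 take() → 3 — queue <56>
step 4: e4 take() → 56 — queue <>
step 5: e6 put(5) — queue <5>
step 6: e5 put(26) — queue <5,26>
step 7: e7 take() → 5 — queue <26>
step 8: e8 put(57) — queue <26,57>
step 9: e9 take() → 26 — queue <57>
step 10: e10 put(60) — queue <57,60>
step 11: e11 take() → 57 — queue <60>
step 12: e12 put(7) — queue <60,7>

e1 → e2 → e3 → e4 → e6 → e5 → e7 → e8 → e9 → e10 → e11 → e12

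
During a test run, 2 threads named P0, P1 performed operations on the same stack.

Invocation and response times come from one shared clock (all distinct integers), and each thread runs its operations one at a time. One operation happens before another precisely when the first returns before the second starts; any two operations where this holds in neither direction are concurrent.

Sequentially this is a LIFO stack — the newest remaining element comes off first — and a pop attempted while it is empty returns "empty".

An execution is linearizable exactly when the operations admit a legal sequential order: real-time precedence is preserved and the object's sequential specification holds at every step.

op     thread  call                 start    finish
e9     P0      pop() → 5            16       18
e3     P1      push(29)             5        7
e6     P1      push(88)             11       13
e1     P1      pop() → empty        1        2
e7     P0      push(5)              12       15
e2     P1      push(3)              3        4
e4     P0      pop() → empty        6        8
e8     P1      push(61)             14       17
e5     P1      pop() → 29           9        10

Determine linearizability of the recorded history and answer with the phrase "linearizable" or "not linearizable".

cut after 7 events: linearizable; cut after 8 events (e4 responds, time 8): not linearizable
2 orders of the 4 completed stack ops respect real time; none is legal
e.g. e1, e2, e3, e4: illegal at step 4, since e4 pop() → empty cannot apply there
e.g. e1, e2, e4, e3: illegal at step 3, since e4 pop() → empty cannot apply there

not linearizable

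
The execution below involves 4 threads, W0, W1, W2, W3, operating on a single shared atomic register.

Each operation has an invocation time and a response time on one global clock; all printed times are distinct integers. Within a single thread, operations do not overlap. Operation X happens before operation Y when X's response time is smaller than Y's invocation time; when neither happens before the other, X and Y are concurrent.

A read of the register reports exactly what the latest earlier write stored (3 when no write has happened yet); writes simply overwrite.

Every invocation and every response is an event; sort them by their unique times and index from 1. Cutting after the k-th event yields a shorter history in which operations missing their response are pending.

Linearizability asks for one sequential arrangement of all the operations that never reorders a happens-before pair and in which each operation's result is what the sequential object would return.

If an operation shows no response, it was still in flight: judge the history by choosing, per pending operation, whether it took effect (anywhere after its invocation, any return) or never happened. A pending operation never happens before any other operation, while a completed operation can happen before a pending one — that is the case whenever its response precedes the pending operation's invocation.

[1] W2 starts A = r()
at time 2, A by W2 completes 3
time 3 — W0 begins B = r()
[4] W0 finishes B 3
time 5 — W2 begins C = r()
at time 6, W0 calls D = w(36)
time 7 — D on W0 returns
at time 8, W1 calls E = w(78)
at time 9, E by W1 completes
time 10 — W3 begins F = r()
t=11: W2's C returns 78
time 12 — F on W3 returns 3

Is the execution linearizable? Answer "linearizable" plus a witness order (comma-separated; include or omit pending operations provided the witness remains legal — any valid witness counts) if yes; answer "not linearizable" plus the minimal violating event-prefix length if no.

the violation lands at event 12, F's response at time 12: events 1..11 linearize, events 1..12 do not
real-time-consistent orders of the 6 completed operations: 4 — all fail the atomic register replay
e.g. A, B, C, D, E, F: illegal at step 3, since C r() → 78 cannot apply there
e.g. A, B, D, C, E, F: illegal at step 4, since C r() → 78 cannot apply there

not linearizable — minimal violating prefix: 12 events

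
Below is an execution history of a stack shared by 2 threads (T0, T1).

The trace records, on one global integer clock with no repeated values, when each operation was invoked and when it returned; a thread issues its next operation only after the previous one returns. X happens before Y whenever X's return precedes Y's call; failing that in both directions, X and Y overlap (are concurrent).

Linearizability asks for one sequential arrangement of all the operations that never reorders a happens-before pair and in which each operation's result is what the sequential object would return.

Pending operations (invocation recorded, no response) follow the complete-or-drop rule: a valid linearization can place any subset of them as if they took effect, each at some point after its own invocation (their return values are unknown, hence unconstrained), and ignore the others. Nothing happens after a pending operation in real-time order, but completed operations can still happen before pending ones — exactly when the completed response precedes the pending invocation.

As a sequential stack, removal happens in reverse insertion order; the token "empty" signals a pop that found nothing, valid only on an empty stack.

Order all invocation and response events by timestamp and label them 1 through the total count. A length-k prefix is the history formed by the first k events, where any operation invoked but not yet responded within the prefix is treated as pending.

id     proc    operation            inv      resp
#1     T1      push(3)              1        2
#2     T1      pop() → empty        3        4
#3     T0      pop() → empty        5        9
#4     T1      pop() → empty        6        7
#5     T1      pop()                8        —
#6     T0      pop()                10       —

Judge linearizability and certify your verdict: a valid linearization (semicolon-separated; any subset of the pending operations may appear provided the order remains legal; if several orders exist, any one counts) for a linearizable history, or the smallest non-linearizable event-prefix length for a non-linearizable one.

not linearizable — minimal violating prefix: 4 events

through event 3 a valid linearization exists; event 4 (#2 responding at time 4) ends that
the sole real-time-consistent order of 2 completed operations fails the stack replay
take #1, #2: step 2 already fails, because #2 pop() → empty cannot occur there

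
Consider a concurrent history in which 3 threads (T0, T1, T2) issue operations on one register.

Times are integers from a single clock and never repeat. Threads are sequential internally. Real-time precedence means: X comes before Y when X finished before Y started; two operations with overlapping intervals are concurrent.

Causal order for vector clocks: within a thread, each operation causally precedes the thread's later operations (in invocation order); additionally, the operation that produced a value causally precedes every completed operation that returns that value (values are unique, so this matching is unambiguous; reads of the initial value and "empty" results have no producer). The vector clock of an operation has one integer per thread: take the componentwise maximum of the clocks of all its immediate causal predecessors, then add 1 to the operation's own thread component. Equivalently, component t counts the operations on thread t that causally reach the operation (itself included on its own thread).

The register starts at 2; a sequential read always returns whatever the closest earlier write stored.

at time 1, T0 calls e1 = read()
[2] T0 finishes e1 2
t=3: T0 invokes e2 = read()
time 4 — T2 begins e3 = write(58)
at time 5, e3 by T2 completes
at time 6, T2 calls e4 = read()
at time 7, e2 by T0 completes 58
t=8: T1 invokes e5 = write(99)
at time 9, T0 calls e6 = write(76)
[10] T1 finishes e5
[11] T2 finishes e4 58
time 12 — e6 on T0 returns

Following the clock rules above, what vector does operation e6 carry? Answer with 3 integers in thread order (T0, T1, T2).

root op e3, invoked 4: fresh clock plus T2's own tick → (0, 0, 1)
root op e5, invoked 8: fresh clock plus T1's own tick → (0, 1, 0)
root op e1, invoked 1: fresh clock plus T0's own tick → (1, 0, 0)
from VC(e3)=(0, 0, 1), e4 (invoked 6) maxes components and bumps T2 → (0, 0, 2)
from VC(e1)=(1, 0, 0), VC(e3)=(0, 0, 1), e2 (invoked 3) maxes components and bumps T0 → (2, 0, 1)
from VC(e2)=(2, 0, 1), e6 (invoked 9) maxes components and bumps T0 → (3, 0, 1)
target: VC(e6) = (3, 0, 1)

(3, 0, 1)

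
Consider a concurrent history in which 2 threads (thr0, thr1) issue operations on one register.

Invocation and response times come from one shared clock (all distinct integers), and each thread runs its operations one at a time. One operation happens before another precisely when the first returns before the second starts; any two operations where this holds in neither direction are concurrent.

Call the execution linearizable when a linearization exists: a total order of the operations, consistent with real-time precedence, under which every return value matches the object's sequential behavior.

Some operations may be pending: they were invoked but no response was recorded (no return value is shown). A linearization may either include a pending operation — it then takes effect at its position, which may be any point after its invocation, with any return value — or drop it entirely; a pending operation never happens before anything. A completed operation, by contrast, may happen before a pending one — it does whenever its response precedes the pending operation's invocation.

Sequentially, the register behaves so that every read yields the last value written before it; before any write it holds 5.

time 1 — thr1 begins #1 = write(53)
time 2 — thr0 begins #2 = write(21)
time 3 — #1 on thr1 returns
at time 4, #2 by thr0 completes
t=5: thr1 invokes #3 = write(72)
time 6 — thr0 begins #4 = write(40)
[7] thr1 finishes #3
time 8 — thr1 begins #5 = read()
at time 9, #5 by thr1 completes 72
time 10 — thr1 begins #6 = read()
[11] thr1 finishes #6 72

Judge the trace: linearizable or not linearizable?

witness order: #1, #2, #3, #5, #6
step 1: #1 write(53) — value 53
step 2: #2 write(21) — value 21
step 3: #3 write(72) — value 72
step 4: #5 read() → 72 — value 72
step 5: #6 read() → 72 — value 72

linearizable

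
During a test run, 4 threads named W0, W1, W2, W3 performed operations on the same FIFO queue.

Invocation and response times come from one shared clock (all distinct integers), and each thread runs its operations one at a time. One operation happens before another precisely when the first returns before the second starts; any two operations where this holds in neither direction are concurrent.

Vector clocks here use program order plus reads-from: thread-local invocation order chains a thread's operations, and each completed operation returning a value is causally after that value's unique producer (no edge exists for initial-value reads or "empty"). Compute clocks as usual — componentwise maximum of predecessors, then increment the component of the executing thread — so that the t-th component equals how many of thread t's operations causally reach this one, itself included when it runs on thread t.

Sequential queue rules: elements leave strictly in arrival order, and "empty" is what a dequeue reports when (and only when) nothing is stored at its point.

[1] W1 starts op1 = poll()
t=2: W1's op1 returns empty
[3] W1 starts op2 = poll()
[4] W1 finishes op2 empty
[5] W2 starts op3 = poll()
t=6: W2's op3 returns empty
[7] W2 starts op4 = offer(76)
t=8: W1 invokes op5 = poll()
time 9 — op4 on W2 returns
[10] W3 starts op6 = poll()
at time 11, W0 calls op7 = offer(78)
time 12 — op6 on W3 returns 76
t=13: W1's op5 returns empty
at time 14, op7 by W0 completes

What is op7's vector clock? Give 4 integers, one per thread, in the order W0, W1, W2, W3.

(1, 0, 0, 0)

root op op3, invoked 5: fresh clock plus W2's own tick → (0, 0, 1, 0)
root op op1, invoked 1: fresh clock plus W1's own tick → (0, 1, 0, 0)
root op op7, invoked 11: fresh clock plus W0's own tick → (1, 0, 0, 0)
from VC(op3)=(0, 0, 1, 0), op4 (invoked 7) maxes components and bumps W2 → (0, 0, 2, 0)
from VC(op1)=(0, 1, 0, 0), op2 (invoked 3) maxes components and bumps W1 → (0, 2, 0, 0)
from VC(op4)=(0, 0, 2, 0), op6 (invoked 10) maxes components and bumps W3 → (0, 0, 2, 1)
from VC(op2)=(0, 2, 0, 0), op5 (invoked 8) maxes components and bumps W1 → (0, 3, 0, 0)
target: VC(op7) = (1, 0, 0, 0)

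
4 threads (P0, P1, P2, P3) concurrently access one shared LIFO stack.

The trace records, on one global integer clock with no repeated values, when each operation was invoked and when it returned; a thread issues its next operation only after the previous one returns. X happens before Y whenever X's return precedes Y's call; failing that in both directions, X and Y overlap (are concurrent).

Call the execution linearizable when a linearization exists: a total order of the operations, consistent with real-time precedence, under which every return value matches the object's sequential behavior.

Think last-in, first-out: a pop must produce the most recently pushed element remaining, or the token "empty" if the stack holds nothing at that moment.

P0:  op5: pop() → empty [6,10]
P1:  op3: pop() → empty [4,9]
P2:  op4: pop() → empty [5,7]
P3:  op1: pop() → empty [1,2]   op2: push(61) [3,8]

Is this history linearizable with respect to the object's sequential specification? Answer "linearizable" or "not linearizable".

one valid linearization: op1, op3, op4, op5, op2
1. op1 pop() → empty, leaving stack <>
2. op3 pop() → empty, leaving stack <>
3. op4 pop() → empty, leaving stack <>
4. op5 pop() → empty, leaving stack <>
5. op2 push(61), leaving stack <61>

linearizable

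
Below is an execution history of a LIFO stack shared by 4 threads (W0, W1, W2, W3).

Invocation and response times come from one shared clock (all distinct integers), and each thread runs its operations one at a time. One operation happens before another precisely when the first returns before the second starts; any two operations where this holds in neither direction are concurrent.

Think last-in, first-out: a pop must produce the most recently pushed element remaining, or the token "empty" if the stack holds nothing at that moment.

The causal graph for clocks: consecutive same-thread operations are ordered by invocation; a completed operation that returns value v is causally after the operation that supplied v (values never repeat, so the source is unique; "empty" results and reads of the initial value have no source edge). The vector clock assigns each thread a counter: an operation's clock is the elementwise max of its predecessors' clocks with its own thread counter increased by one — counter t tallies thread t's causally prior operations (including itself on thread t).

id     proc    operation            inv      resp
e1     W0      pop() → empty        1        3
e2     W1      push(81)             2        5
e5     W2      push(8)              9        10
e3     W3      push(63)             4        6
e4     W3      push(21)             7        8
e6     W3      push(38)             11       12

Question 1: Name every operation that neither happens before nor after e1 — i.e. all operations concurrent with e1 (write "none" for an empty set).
e2

e1 spans [1,3]; an op avoiding the whole window 1..3 is ordered, any other is concurrent
e2 [2,5]: concurrent
e3 [4,6]: after
e4 [7,8]: after
e5 [9,10]: after
e6 [11,12]: after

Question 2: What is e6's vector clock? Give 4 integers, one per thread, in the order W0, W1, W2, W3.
(0, 0, 0, 3)

e3, invoked 4, has no incoming edges; only W3's bump applies → (0, 0, 0, 1)
e5, invoked 9, has no incoming edges; only W2's bump applies → (0, 0, 1, 0)
e2, invoked 2, has no incoming edges; only W1's bump applies → (0, 1, 0, 0)
e1, invoked 1, has no incoming edges; only W0's bump applies → (1, 0, 0, 0)
e4 (invocation 7): componentwise max over VC(e3)=(0, 0, 0, 1), +1 at W3, giving (0, 0, 0, 2)
e6 (invocation 11): componentwise max over VC(e4)=(0, 0, 0, 2), +1 at W3, giving (0, 0, 0, 3)
target: VC(e6) = (0, 0, 0, 3)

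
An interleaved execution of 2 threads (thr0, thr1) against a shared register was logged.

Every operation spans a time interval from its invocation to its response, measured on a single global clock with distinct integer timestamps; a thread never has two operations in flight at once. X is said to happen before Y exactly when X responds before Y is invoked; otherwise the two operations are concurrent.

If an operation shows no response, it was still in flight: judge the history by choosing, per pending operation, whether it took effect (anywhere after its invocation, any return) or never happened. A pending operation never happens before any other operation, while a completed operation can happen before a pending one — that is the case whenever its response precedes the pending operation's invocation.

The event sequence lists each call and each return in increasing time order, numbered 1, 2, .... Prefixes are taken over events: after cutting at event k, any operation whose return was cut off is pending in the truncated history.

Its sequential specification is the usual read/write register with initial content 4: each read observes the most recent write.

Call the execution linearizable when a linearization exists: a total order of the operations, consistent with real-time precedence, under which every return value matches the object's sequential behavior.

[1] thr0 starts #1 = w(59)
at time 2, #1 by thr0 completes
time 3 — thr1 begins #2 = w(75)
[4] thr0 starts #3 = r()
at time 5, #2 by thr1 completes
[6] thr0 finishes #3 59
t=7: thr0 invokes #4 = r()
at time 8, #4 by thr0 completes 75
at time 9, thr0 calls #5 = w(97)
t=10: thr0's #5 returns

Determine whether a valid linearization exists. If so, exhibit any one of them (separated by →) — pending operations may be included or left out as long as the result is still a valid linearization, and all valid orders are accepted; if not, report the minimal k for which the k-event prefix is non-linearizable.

step 1: #1 w(59) — value 59
step 2: #3 r() → 59 — value 59
step 3: #2 w(75) — value 75
step 4: #4 r() → 75 — value 75
step 5: #5 w(97) — value 97

linearizable — witness: #1 → #3 → #2 → #4 → #5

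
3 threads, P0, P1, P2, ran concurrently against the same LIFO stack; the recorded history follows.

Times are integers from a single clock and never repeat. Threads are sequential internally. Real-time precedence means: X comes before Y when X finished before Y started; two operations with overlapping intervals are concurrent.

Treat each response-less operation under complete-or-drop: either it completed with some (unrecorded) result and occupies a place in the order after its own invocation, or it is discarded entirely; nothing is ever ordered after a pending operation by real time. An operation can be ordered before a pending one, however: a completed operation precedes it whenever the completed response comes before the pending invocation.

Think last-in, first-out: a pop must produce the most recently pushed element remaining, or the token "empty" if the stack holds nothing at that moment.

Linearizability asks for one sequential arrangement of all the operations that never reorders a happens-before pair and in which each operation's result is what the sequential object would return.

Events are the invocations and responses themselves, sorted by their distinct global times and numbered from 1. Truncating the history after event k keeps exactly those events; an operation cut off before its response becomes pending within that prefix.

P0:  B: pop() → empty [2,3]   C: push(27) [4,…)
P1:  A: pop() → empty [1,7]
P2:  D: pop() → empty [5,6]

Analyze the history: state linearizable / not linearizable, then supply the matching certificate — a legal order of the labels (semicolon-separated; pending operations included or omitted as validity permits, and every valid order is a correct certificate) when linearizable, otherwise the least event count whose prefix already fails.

linearizable — witness: A; B; D

step 1: A pop() → empty — stack <>
step 2: B pop() → empty — stack <>
step 3: D pop() → empty — stack <>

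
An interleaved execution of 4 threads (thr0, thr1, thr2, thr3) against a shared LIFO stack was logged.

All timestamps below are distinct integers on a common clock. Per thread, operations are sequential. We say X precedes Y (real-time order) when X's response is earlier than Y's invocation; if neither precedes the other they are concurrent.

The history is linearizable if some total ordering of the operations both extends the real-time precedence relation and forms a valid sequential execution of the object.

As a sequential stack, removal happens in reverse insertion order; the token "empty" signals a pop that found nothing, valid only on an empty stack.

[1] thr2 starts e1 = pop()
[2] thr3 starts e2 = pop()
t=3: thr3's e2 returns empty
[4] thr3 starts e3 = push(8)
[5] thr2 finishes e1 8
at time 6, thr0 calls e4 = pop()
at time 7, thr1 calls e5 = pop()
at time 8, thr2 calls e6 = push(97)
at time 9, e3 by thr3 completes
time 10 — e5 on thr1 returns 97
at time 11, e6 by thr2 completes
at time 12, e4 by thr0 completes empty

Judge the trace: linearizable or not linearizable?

a witness: e2, e3, e1, e4, e6, e5
1. e2 pop() → empty, leaving stack <>
2. e3 push(8), leaving stack <8>
3. e1 pop() → 8, leaving stack <>
4. e4 pop() → empty, leaving stack <>
5. e6 push(97), leaving stack <97>
6. e5 pop() → 97, leaving stack <>

linearizable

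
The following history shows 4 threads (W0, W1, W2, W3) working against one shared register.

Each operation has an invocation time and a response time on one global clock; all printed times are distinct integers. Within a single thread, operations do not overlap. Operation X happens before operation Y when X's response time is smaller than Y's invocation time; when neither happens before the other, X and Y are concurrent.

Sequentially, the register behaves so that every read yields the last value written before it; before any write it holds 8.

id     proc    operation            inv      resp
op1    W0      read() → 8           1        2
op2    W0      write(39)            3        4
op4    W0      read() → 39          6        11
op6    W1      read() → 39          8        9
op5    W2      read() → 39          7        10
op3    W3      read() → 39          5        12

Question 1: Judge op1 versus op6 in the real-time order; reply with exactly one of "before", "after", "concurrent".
Answer: before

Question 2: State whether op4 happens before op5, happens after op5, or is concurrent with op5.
Answer: concurrent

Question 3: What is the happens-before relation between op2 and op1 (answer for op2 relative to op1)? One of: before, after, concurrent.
Answer: after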